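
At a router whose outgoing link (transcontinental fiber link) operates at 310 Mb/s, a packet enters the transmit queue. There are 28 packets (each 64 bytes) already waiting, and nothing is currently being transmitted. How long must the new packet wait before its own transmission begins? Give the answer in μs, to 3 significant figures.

Each queued packet: L/R = 512/310000000 = 1.65161 μs.
28 queued → 46.2452 μs.
Queuing delay = 46.2 μs.

46.2 μs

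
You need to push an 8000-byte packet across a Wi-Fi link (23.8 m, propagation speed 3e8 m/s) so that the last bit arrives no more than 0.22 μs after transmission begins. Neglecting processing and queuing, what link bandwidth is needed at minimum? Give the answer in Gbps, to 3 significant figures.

L = 64000 bits.
Propagation delay = 23.8 / 300000000 = 0.0793333 μs.
Transmission budget = 0.22 − 0.0793333 = 0.140667 μs.
R ≥ L / t_tx = 64000 bits / 1.40667e-07 s = 455 Gbps.

455 Gbps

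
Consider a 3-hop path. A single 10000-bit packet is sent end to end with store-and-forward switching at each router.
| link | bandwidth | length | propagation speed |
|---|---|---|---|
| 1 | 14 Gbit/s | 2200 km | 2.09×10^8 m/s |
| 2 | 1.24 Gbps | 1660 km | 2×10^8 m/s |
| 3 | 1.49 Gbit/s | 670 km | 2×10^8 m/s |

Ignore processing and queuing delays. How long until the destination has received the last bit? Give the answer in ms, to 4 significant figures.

Transmission delays (L/R per hop): 0.000714286, 0.00806452, 0.00671141 ms; sum = 0.0154902 ms.
Propagation delays (d/s per hop): 10.5263, 8.3, 3.35 ms; sum = 22.1763 ms.
End-to-end = 22.19 ms.

22.19 ms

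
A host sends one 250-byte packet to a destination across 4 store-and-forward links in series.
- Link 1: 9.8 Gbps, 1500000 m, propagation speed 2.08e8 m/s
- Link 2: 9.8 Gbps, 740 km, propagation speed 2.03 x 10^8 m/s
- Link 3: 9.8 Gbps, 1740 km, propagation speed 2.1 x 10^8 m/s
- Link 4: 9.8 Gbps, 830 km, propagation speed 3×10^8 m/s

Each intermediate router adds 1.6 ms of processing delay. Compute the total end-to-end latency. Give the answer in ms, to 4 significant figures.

26.71 ms

L = 250 × 8 = 2000 bits.
Transmission delay per hop = L/R = 2000/9800000000 = 0.000204082 ms; 4 hops → 0.000816327 ms.
Propagation delays (d/s per hop): 7.21154, 3.64532, 8.28571, 2.76667 ms; sum = 21.9092 ms.
Processing at 3 router(s): 3 × 1.6 ms = 4.8 ms.
End-to-end = 26.71 ms.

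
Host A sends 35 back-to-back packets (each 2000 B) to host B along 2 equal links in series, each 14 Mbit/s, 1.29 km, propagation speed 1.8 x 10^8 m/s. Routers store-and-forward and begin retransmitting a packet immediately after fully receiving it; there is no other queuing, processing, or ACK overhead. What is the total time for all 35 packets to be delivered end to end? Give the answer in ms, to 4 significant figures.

41.16 ms

Per-hop transmission t_tx = L/R = 16000/14000000 = 1.14286 ms.
Per-hop propagation t_prop = 1290/180000000 = 0.00716667 ms.
Pipeline fill: first packet needs 2·t_tx to clear all hops; remaining 34 packets each add one t_tx.
Total = (2+35-1)·t_tx + 2·t_prop = 36·1.14286 + 2·0.00716667 = 41.16 ms.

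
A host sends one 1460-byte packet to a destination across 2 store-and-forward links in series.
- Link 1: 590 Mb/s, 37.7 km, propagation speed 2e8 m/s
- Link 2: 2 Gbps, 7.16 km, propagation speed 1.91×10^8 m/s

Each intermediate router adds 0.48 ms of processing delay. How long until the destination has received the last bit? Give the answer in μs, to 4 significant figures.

731.6 μs

L = 1460 × 8 = 11680 bits.
Transmission delays (L/R per hop): 19.7966, 5.84 μs; sum = 25.6366 μs.
Propagation delays (d/s per hop): 188.5, 37.4869 μs; sum = 225.987 μs.
Processing at 1 router(s): 1 × 0.48 ms = 480 μs.
End-to-end = 731.6 μs.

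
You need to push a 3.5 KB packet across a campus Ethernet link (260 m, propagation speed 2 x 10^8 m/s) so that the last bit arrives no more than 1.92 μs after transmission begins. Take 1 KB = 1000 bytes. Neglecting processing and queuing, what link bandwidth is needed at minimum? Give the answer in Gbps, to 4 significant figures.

L = 28000 bits.
Propagation delay = 260 / 200000000 = 1.3 μs.
Transmission budget = 1.92 − 1.3 = 0.62 μs.
R ≥ L / t_tx = 28000 bits / 6.2e-07 s = 45.16 Gbps.

45.16 Gbps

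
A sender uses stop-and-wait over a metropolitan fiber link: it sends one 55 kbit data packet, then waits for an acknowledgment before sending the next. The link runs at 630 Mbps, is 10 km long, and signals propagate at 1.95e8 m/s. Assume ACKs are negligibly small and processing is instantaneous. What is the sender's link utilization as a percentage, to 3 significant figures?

46.0 %

t_tx = L/R = 55000/630000000 = 8.73016e-05 s.
t_prop = 10000/195000000 = 5.12821e-05 s; RTT = 0.000102564 s.
Cycle = t_tx + RTT = 0.000189866 s.
Utilization = t_tx / cycle = 8.73016e-05/0.000189866 = 46.0 %.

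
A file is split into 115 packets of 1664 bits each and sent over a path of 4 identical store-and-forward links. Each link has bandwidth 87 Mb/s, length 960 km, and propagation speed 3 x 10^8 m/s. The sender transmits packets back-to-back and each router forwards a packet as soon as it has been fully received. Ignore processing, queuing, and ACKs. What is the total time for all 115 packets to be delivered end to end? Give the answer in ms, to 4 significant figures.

15.06 ms

Per-hop transmission t_tx = L/R = 1664/87000000 = 0.0191264 ms.
Per-hop propagation t_prop = 960000/300000000 = 3.2 ms.
Pipeline fill: first packet needs 4·t_tx to clear all hops; remaining 114 packets each add one t_tx.
Total = (4+115-1)·t_tx + 4·t_prop = 118·0.0191264 + 4·3.2 = 15.06 ms.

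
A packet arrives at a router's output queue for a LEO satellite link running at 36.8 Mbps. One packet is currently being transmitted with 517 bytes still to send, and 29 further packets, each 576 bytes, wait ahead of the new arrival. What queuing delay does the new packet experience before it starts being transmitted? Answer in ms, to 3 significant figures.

3.74 ms

Each queued packet: L/R = 4608/36800000 = 0.125217 ms.
29 queued → 3.6313 ms.
Plus remaining 4136 bits of current packet: 0.112391 ms.
Queuing delay = 3.74 ms.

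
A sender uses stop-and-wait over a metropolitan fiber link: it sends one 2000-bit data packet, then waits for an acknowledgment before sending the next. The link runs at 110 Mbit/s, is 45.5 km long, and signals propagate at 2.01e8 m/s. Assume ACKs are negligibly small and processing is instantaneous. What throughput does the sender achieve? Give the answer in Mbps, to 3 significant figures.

t_tx = L/R = 2000/110000000 = 1.81818e-05 s.
t_prop = 45500/2.01e+08 = 0.000226368 s; RTT = 0.000452736 s.
Cycle = t_tx + RTT = 0.000470918 s.
Throughput = L / cycle = 2000 / 0.000470918 = 4.25 Mbps.

4.25 Mbps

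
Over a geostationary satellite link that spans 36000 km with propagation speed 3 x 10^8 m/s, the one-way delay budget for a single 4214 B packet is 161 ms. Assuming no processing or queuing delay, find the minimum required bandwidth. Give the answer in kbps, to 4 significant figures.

822.2 kbps

L = 33712 bits.
Propagation delay = 36000000 / 300000000 = 120 ms.
Transmission budget = 161 − 120 = 41 ms.
R ≥ L / t_tx = 33712 bits / 0.041 s = 822.2 kbps.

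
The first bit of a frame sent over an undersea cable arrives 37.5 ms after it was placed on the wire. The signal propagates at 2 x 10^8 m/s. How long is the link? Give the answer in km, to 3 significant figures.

7500 km

d = s × t_prop = 200000000 × 0.0375 = 7500 km.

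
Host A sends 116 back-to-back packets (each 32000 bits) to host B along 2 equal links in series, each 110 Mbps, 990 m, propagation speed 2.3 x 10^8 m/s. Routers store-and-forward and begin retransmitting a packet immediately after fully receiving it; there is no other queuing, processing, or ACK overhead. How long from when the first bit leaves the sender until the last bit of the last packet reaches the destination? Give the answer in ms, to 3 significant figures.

34.0 ms

Per-hop transmission t_tx = L/R = 32000/110000000 = 0.290909 ms.
Per-hop propagation t_prop = 990/2.3e+08 = 0.00430435 ms.
Pipeline fill: first packet needs 2·t_tx to clear all hops; remaining 115 packets each add one t_tx.
Total = (2+116-1)·t_tx + 2·t_prop = 117·0.290909 + 2·0.00430435 = 34.0 ms.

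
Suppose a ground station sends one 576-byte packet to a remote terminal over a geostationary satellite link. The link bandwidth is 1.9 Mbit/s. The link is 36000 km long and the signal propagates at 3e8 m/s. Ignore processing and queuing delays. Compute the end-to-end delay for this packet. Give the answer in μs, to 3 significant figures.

122000 μs

L = 576 × 8 = 4608 bits.
Transmission delay = L/R = 4608 / 1900000 = 2425.26 μs.
Propagation delay = d/s = 36000000 m / 300000000 m/s = 120000 μs.
Total = 122000 μs.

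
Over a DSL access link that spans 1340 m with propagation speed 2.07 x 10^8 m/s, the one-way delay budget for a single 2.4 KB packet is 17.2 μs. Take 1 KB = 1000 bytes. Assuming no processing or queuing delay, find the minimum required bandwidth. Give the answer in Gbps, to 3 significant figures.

1.79 Gbps

L = 19200 bits.
Propagation delay = 1340 / 2.07e+08 = 6.47343 μs.
Transmission budget = 17.2 − 6.47343 = 10.7266 μs.
R ≥ L / t_tx = 19200 bits / 1.07266e-05 s = 1.79 Gbps.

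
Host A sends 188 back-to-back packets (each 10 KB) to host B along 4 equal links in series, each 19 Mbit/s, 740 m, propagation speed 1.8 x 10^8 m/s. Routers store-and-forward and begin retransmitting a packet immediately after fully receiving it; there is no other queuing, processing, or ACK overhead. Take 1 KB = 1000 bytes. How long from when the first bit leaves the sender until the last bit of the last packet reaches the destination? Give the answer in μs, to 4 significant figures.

Per-hop transmission t_tx = L/R = 80000/19000000 = 4210.53 μs.
Per-hop propagation t_prop = 740/180000000 = 4.11111 μs.
Pipeline fill: first packet needs 4·t_tx to clear all hops; remaining 187 packets each add one t_tx.
Total = (4+188-1)·t_tx + 4·t_prop = 191·4210.53 + 4·4.11111 = 804200 μs.

804200 μs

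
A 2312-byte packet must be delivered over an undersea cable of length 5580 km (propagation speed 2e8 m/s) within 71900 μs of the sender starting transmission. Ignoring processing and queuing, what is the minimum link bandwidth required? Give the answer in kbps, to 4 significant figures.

L = 18496 bits.
Propagation delay = 5580000 / 200000000 = 27900 μs.
Transmission budget = 71900 − 27900 = 44000 μs.
R ≥ L / t_tx = 18496 bits / 0.044 s = 420.4 kbps.

420.4 kbps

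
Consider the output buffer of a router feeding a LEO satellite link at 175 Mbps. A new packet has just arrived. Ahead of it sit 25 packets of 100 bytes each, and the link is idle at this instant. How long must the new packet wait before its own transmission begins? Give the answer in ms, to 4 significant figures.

Each queued packet: L/R = 800/175000000 = 0.00457143 ms.
25 queued → 0.114286 ms.
Queuing delay = 0.1143 ms.

0.1143 ms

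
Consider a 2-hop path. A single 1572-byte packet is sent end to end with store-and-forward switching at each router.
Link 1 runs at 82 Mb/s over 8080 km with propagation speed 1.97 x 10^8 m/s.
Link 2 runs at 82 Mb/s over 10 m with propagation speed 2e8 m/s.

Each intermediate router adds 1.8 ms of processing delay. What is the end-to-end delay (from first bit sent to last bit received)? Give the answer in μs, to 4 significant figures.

43120 μs

L = 1572 × 8 = 12576 bits.
Transmission delay per hop = L/R = 12576/82000000 = 153.366 μs; 2 hops → 306.732 μs.
Propagation delays (d/s per hop): 41015.2, 0.05 μs; sum = 41015.3 μs.
Processing at 1 router(s): 1 × 1.8 ms = 1800 μs.
End-to-end = 43120 μs.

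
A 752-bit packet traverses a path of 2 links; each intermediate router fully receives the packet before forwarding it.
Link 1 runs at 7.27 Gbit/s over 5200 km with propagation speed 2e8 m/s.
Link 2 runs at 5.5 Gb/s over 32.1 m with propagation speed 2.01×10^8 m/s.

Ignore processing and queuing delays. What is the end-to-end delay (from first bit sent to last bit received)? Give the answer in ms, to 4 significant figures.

Transmission delays (L/R per hop): 0.000103439, 0.000136727 ms; sum = 0.000240166 ms.
Propagation delays (d/s per hop): 26, 0.000159701 ms; sum = 26.0002 ms.
End-to-end = 26.00 ms.

26.00 ms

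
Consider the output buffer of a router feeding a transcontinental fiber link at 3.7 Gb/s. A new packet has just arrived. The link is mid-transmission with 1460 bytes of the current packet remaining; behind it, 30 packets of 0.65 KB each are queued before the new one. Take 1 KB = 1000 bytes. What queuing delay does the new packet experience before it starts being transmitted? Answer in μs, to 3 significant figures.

Each queued packet: L/R = 5200/3700000000 = 1.40541 μs.
30 queued → 42.1622 μs.
Plus remaining 11680 bits of current packet: 3.15676 μs.
Queuing delay = 45.3 μs.

45.3 μs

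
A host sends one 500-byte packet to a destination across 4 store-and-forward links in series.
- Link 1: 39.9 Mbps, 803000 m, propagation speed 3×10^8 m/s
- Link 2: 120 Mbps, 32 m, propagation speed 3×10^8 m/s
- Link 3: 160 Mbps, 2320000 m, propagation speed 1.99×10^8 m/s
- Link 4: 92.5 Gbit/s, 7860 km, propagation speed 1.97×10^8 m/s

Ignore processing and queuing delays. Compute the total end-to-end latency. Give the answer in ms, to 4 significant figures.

L = 500 × 8 = 4000 bits.
Transmission delays (L/R per hop): 0.100251, 0.0333333, 0.025, 4.32432e-05 ms; sum = 0.158627 ms.
Propagation delays (d/s per hop): 2.67667, 0.000106667, 11.6583, 39.8985 ms; sum = 54.2335 ms.
End-to-end = 54.39 ms.

54.39 ms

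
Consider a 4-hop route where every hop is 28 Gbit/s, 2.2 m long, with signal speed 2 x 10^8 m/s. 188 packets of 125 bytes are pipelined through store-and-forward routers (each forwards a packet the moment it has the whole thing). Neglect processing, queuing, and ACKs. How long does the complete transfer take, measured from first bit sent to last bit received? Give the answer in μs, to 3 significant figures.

Per-hop transmission t_tx = L/R = 1000/28000000000 = 0.0357143 μs.
Per-hop propagation t_prop = 2.2/200000000 = 0.011 μs.
Pipeline fill: first packet needs 4·t_tx to clear all hops; remaining 187 packets each add one t_tx.
Total = (4+188-1)·t_tx + 4·t_prop = 191·0.0357143 + 4·0.011 = 6.87 μs.

6.87 μs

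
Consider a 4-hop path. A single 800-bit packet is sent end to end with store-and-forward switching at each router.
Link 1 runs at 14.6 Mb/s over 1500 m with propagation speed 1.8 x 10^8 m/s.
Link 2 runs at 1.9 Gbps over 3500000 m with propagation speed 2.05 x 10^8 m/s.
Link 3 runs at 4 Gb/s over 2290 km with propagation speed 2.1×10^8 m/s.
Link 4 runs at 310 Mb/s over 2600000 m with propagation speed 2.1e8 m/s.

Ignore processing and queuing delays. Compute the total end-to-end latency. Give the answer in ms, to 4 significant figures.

Transmission delays (L/R per hop): 0.0547945, 0.000421053, 0.0002, 0.00258065 ms; sum = 0.0579962 ms.
Propagation delays (d/s per hop): 0.00833333, 17.0732, 10.9048, 12.381 ms; sum = 40.3672 ms.
End-to-end = 40.43 ms.

40.43 ms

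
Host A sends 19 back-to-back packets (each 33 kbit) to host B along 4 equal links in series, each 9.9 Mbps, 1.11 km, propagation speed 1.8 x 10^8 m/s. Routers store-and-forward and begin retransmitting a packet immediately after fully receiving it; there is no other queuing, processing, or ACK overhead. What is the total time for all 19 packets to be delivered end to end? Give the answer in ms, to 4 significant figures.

Per-hop transmission t_tx = L/R = 33000/9900000 = 3.33333 ms.
Per-hop propagation t_prop = 1110/180000000 = 0.00616667 ms.
Pipeline fill: first packet needs 4·t_tx to clear all hops; remaining 18 packets each add one t_tx.
Total = (4+19-1)·t_tx + 4·t_prop = 22·3.33333 + 4·0.00616667 = 73.36 ms.

73.36 ms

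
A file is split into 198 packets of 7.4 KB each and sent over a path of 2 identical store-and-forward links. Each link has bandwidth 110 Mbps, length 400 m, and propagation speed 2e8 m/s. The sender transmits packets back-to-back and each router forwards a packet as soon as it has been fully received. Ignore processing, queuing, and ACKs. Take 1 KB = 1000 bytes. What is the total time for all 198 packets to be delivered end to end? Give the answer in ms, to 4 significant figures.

107.1 ms

Per-hop transmission t_tx = L/R = 59200/110000000 = 0.538182 ms.
Per-hop propagation t_prop = 400/200000000 = 0.002 ms.
Pipeline fill: first packet needs 2·t_tx to clear all hops; remaining 197 packets each add one t_tx.
Total = (2+198-1)·t_tx + 2·t_prop = 199·0.538182 + 2·0.002 = 107.1 ms.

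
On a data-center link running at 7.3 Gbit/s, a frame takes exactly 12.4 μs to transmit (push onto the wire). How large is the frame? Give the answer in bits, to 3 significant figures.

L = R × t_tx = 7300000000 b/s × 1.24e-05 s = 90520 bits.

90500 bits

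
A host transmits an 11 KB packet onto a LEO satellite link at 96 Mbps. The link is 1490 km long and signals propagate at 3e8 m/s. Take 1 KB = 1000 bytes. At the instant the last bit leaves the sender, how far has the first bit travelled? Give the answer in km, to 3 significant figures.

275 km

t_tx = L/R = 88000/96000000 = 0.000916667 s.
Distance = s × t_tx = 300000000 × 0.000916667 = 275 km.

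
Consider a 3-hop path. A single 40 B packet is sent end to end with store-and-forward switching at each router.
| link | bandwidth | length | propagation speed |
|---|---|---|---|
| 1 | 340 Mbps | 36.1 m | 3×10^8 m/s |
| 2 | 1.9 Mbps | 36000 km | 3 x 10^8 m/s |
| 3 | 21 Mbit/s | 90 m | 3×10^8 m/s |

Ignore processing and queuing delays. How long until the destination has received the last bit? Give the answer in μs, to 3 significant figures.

L = 40 × 8 = 320 bits.
Transmission delays (L/R per hop): 0.941176, 168.421, 15.2381 μs; sum = 184.6 μs.
Propagation delays (d/s per hop): 0.120333, 120000, 0.3 μs; sum = 120000 μs.
End-to-end = 120000 μs.

120000 μs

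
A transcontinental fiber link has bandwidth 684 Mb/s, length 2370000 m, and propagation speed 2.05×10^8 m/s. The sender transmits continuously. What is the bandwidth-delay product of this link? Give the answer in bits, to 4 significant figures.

Propagation delay = 2370000 / 2.05e+08 = 0.011561 s.
BDP = R × t_prop = 684000000 × 0.011561 = 7907710 bits.

7908000 bits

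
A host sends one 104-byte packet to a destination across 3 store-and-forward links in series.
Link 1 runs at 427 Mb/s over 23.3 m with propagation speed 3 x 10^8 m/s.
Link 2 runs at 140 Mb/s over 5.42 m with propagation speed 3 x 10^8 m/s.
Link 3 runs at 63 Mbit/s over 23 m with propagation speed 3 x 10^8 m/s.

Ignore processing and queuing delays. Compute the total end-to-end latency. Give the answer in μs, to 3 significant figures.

21.3 μs

L = 104 × 8 = 832 bits.
Transmission delays (L/R per hop): 1.94848, 5.94286, 13.2063 μs; sum = 21.0977 μs.
Propagation delays (d/s per hop): 0.0776667, 0.0180667, 0.0766667 μs; sum = 0.1724 μs.
End-to-end = 21.3 μs.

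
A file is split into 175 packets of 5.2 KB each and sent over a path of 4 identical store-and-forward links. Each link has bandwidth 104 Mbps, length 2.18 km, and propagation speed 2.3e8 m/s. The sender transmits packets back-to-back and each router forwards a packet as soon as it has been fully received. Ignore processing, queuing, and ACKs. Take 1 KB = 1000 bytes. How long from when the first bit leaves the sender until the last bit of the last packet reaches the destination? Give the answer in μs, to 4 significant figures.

71240 μs

Per-hop transmission t_tx = L/R = 41600/104000000 = 400 μs.
Per-hop propagation t_prop = 2180/2.3e+08 = 9.47826 μs.
Pipeline fill: first packet needs 4·t_tx to clear all hops; remaining 174 packets each add one t_tx.
Total = (4+175-1)·t_tx + 4·t_prop = 178·400 + 4·9.47826 = 71240 μs.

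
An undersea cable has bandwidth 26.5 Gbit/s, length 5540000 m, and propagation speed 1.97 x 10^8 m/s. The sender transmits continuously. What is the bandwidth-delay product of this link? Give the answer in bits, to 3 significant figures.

745000000 bits

Propagation delay = 5540000 / 197000000 = 0.0281218 s.
BDP = R × t_prop = 26500000000 × 0.0281218 = 745228000 bits.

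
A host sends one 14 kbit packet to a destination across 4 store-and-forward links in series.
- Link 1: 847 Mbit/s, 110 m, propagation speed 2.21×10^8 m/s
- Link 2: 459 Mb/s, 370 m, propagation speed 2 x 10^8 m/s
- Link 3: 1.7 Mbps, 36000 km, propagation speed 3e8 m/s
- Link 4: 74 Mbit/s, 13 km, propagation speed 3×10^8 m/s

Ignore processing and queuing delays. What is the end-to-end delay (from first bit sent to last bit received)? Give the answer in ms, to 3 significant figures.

L = 14000 bits.
Transmission delays (L/R per hop): 0.0165289, 0.0305011, 8.23529, 0.189189 ms; sum = 8.47151 ms.
Propagation delays (d/s per hop): 0.000497738, 0.00185, 120, 0.0433333 ms; sum = 120.046 ms.
End-to-end = 129 ms.

129 ms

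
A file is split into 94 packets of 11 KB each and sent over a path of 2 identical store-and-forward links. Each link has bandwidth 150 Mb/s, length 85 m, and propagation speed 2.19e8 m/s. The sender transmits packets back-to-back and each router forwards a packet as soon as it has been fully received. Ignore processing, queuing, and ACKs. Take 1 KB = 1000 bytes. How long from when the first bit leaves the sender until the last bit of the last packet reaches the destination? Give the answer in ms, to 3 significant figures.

Per-hop transmission t_tx = L/R = 88000/150000000 = 0.586667 ms.
Per-hop propagation t_prop = 85/219000000 = 0.000388128 ms.
Pipeline fill: first packet needs 2·t_tx to clear all hops; remaining 93 packets each add one t_tx.
Total = (2+94-1)·t_tx + 2·t_prop = 95·0.586667 + 2·0.000388128 = 55.7 ms.

55.7 ms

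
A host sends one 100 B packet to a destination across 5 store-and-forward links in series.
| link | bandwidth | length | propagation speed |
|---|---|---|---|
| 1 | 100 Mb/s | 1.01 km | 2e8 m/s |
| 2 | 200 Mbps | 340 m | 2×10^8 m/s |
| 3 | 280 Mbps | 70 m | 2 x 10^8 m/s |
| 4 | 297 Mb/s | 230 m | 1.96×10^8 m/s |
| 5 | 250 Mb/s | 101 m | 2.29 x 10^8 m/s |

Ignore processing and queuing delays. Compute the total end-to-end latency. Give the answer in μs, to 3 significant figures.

L = 100 × 8 = 800 bits.
Transmission delays (L/R per hop): 8, 4, 2.85714, 2.6936, 3.2 μs; sum = 20.7507 μs.
Propagation delays (d/s per hop): 5.05, 1.7, 0.35, 1.17347, 0.441048 μs; sum = 8.71452 μs.
End-to-end = 29.5 μs.

29.5 μs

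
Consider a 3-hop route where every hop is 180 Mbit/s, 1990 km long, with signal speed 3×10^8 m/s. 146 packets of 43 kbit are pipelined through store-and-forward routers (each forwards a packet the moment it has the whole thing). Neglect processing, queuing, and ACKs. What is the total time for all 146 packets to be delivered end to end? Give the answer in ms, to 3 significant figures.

55.3 ms

Per-hop transmission t_tx = L/R = 43000/180000000 = 0.238889 ms.
Per-hop propagation t_prop = 1990000/300000000 = 6.63333 ms.
Pipeline fill: first packet needs 3·t_tx to clear all hops; remaining 145 packets each add one t_tx.
Total = (3+146-1)·t_tx + 3·t_prop = 148·0.238889 + 3·6.63333 = 55.3 ms.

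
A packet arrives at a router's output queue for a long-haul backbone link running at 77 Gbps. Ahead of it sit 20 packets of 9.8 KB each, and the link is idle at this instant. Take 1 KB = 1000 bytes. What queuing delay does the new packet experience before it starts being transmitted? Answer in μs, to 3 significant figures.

Each queued packet: L/R = 78400/77000000000 = 1.01818 μs.
20 queued → 20.3636 μs.
Queuing delay = 20.4 μs.

20.4 μs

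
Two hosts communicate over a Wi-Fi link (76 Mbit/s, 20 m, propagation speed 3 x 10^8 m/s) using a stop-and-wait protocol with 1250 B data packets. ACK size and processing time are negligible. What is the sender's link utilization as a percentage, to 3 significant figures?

99.9 %

t_tx = L/R = 10000/76000000 = 0.000131579 s.
t_prop = 20/300000000 = 6.66667e-08 s; RTT = 1.33333e-07 s.
Cycle = t_tx + RTT = 0.000131712 s.
Utilization = t_tx / cycle = 0.000131579/0.000131712 = 99.9 %.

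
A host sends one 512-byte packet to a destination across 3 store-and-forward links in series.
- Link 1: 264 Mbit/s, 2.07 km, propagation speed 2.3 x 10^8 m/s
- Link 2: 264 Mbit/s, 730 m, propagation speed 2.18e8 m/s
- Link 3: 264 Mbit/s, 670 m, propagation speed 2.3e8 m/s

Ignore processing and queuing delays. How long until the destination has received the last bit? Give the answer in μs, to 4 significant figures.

61.81 μs

L = 512 × 8 = 4096 bits.
Transmission delay per hop = L/R = 4096/264000000 = 15.5152 μs; 3 hops → 46.5455 μs.
Propagation delays (d/s per hop): 9, 3.34862, 2.91304 μs; sum = 15.2617 μs.
End-to-end = 61.81 μs.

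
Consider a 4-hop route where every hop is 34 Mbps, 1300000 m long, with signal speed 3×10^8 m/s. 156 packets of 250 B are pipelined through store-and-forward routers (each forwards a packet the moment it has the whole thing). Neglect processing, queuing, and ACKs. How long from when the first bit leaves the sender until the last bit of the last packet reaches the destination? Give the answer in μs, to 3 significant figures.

Per-hop transmission t_tx = L/R = 2000/34000000 = 58.8235 μs.
Per-hop propagation t_prop = 1300000/300000000 = 4333.33 μs.
Pipeline fill: first packet needs 4·t_tx to clear all hops; remaining 155 packets each add one t_tx.
Total = (4+156-1)·t_tx + 4·t_prop = 159·58.8235 + 4·4333.33 = 26700 μs.

26700 μs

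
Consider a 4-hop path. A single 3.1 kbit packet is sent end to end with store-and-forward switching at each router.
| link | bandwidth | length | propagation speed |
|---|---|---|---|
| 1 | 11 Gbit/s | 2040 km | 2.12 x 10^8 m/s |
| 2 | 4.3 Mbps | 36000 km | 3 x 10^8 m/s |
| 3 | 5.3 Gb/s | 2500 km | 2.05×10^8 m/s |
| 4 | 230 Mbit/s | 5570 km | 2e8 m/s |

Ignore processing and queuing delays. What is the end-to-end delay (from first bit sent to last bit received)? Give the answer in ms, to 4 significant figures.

L = 3100 bits.
Transmission delays (L/R per hop): 0.000281818, 0.72093, 0.000584906, 0.0134783 ms; sum = 0.735275 ms.
Propagation delays (d/s per hop): 9.62264, 120, 12.1951, 27.85 ms; sum = 169.668 ms.
End-to-end = 170.4 ms.

170.4 ms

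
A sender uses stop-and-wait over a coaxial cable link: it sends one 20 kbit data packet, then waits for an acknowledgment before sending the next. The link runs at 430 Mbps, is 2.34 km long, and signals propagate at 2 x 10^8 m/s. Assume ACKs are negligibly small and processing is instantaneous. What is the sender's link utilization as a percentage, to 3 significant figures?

66.5 %

t_tx = L/R = 20000/430000000 = 4.65116e-05 s.
t_prop = 2340/200000000 = 1.17e-05 s; RTT = 2.34e-05 s.
Cycle = t_tx + RTT = 6.99116e-05 s.
Utilization = t_tx / cycle = 4.65116e-05/6.99116e-05 = 66.5 %.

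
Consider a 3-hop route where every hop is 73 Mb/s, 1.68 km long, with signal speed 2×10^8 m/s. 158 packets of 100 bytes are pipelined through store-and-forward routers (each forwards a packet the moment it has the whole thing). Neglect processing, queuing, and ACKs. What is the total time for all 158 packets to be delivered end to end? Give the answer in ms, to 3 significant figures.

Per-hop transmission t_tx = L/R = 800/73000000 = 0.0109589 ms.
Per-hop propagation t_prop = 1680/200000000 = 0.0084 ms.
Pipeline fill: first packet needs 3·t_tx to clear all hops; remaining 157 packets each add one t_tx.
Total = (3+158-1)·t_tx + 3·t_prop = 160·0.0109589 + 3·0.0084 = 1.78 ms.

1.78 ms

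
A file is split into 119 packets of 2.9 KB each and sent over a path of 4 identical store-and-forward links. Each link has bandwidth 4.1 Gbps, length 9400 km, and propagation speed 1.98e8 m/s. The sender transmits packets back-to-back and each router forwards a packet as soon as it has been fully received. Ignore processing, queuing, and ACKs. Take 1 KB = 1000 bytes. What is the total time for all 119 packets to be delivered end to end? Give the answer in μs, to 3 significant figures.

191000 μs

Per-hop transmission t_tx = L/R = 23200/4.1e+09 = 5.65854 μs.
Per-hop propagation t_prop = 9400000/198000000 = 47474.7 μs.
Pipeline fill: first packet needs 4·t_tx to clear all hops; remaining 118 packets each add one t_tx.
Total = (4+119-1)·t_tx + 4·t_prop = 122·5.65854 + 4·47474.7 = 191000 μs.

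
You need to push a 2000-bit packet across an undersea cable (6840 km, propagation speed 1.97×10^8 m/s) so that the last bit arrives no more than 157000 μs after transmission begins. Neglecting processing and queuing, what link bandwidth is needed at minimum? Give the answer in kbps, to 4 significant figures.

16.36 kbps

Propagation delay = 6840000 / 197000000 = 34720.8 μs.
Transmission budget = 157000 − 34720.8 = 122279 μs.
R ≥ L / t_tx = 2000 bits / 0.122279 s = 16.36 kbps.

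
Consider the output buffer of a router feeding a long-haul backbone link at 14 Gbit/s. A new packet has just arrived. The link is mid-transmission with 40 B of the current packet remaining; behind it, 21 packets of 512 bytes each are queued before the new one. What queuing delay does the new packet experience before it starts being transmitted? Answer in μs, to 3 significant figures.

6.17 μs

Each queued packet: L/R = 4096/14000000000 = 0.292571 μs.
21 queued → 6.144 μs.
Plus remaining 320 bits of current packet: 0.0228571 μs.
Queuing delay = 6.17 μs.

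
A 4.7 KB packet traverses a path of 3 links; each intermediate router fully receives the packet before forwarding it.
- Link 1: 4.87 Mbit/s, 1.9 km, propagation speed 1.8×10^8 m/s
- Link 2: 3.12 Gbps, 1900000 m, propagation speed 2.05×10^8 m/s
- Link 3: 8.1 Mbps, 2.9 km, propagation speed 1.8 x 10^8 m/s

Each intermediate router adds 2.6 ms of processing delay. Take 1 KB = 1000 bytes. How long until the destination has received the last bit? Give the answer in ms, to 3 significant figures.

L = 37600 bits.
Transmission delays (L/R per hop): 7.72074, 0.0120513, 4.64198 ms; sum = 12.3748 ms.
Propagation delays (d/s per hop): 0.0105556, 9.26829, 0.0161111 ms; sum = 9.29496 ms.
Processing at 2 router(s): 2 × 2.6 ms = 5.2 ms.
End-to-end = 26.9 ms.

26.9 ms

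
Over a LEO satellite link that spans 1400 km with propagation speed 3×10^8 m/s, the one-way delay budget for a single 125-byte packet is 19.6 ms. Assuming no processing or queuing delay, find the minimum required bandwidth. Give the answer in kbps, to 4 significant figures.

L = 1000 bits.
Propagation delay = 1400000 / 300000000 = 4.66667 ms.
Transmission budget = 19.6 − 4.66667 = 14.9333 ms.
R ≥ L / t_tx = 1000 bits / 0.0149333 s = 66.96 kbps.

66.96 kbps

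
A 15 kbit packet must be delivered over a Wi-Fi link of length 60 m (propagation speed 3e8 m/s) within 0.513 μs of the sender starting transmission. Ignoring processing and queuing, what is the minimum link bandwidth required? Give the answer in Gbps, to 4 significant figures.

Propagation delay = 60 / 300000000 = 0.2 μs.
Transmission budget = 0.513 − 0.2 = 0.313 μs.
R ≥ L / t_tx = 15000 bits / 3.13e-07 s = 47.92 Gbps.

47.92 Gbps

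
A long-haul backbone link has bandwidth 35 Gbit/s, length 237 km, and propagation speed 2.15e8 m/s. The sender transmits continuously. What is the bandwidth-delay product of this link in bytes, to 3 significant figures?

4820000 bytes

Propagation delay = 237000 / 215000000 = 0.00110233 s.
BDP = R × t_prop = 35000000000 × 0.00110233 = 38581400 bits.
In bytes: 38581400/8 = 4820000 bytes.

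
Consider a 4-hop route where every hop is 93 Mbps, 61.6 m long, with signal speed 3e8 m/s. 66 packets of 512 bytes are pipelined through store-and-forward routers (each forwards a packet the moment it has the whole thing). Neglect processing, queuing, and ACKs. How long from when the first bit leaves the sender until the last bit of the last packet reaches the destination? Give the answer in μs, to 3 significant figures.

3040 μs

Per-hop transmission t_tx = L/R = 4096/93000000 = 44.043 μs.
Per-hop propagation t_prop = 61.6/300000000 = 0.205333 μs.
Pipeline fill: first packet needs 4·t_tx to clear all hops; remaining 65 packets each add one t_tx.
Total = (4+66-1)·t_tx + 4·t_prop = 69·44.043 + 4·0.205333 = 3040 μs.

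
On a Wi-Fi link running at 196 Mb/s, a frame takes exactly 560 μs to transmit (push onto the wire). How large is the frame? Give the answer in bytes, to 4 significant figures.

L = R × t_tx = 196000000 b/s × 0.00056 s = 109760 bits.
In bytes: 109760 / 8 = 13720 bytes.

13720 bytes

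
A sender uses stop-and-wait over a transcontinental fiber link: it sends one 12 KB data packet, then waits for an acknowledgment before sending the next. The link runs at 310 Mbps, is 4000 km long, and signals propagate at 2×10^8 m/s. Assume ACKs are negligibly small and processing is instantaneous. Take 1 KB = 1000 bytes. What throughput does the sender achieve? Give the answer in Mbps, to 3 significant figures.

t_tx = L/R = 96000/310000000 = 0.000309677 s.
t_prop = 4000000/200000000 = 0.02 s; RTT = 0.04 s.
Cycle = t_tx + RTT = 0.0403097 s.
Throughput = L / cycle = 96000 / 0.0403097 = 2.38 Mbps.

2.38 Mbps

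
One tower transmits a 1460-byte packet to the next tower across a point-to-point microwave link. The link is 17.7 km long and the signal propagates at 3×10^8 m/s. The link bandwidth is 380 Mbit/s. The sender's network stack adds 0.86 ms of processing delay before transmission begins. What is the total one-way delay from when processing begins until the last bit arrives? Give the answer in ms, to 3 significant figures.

0.950 ms

L = 1460 × 8 = 11680 bits.
Transmission delay = L/R = 11680 / 380000000 = 0.0307368 ms.
Propagation delay = d/s = 17700 m / 300000000 m/s = 0.059 ms.
Plus processing delay 0.86 ms = 0.86 ms.
Total = 0.950 ms.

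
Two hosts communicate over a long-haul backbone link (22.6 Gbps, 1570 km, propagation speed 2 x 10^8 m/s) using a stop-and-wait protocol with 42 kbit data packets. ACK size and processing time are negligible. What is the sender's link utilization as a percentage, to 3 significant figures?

0.0118 %

t_tx = L/R = 42000/22600000000 = 1.85841e-06 s.
t_prop = 1570000/200000000 = 0.00785 s; RTT = 0.0157 s.
Cycle = t_tx + RTT = 0.0157019 s.
Utilization = t_tx / cycle = 1.85841e-06/0.0157019 = 0.0118 %.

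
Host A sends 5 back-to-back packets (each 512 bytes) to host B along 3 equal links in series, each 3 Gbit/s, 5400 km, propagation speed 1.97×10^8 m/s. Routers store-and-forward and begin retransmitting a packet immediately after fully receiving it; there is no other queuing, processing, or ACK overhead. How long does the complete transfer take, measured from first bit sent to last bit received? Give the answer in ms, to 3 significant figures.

82.2 ms

Per-hop transmission t_tx = L/R = 4096/3000000000 = 0.00136533 ms.
Per-hop propagation t_prop = 5400000/197000000 = 27.4112 ms.
Pipeline fill: first packet needs 3·t_tx to clear all hops; remaining 4 packets each add one t_tx.
Total = (3+5-1)·t_tx + 3·t_prop = 7·0.00136533 + 3·27.4112 = 82.2 ms.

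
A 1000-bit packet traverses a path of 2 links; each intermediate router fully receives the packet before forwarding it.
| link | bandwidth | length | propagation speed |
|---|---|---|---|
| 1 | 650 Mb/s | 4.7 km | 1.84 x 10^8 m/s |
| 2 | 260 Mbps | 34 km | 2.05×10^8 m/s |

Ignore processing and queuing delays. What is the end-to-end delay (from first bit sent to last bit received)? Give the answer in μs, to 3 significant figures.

Transmission delays (L/R per hop): 1.53846, 3.84615 μs; sum = 5.38462 μs.
Propagation delays (d/s per hop): 25.5435, 165.854 μs; sum = 191.397 μs.
End-to-end = 197 μs.

197 μs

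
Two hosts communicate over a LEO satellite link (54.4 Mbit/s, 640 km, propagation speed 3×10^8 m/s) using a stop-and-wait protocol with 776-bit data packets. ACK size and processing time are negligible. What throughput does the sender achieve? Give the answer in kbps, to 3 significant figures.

t_tx = L/R = 776/54400000 = 1.42647e-05 s.
t_prop = 640000/300000000 = 0.00213333 s; RTT = 0.00426667 s.
Cycle = t_tx + RTT = 0.00428093 s.
Throughput = L / cycle = 776 / 0.00428093 = 181 kbps.

181 kbps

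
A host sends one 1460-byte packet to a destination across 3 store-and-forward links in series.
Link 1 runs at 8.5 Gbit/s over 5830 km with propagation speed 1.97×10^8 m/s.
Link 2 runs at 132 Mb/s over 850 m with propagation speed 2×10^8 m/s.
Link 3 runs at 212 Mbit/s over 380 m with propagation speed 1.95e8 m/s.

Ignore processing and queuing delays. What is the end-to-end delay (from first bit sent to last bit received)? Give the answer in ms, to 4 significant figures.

29.75 ms

L = 1460 × 8 = 11680 bits.
Transmission delays (L/R per hop): 0.00137412, 0.0884848, 0.0550943 ms; sum = 0.144953 ms.
Propagation delays (d/s per hop): 29.5939, 0.00425, 0.00194872 ms; sum = 29.6001 ms.
End-to-end = 29.75 ms.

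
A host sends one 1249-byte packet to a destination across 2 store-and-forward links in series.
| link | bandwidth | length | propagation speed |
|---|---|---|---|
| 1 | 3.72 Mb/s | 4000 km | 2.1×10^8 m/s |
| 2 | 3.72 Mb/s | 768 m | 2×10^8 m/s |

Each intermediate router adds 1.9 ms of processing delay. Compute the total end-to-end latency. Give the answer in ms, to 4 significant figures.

26.32 ms

L = 1249 × 8 = 9992 bits.
Transmission delay per hop = L/R = 9992/3720000 = 2.68602 ms; 2 hops → 5.37204 ms.
Propagation delays (d/s per hop): 19.0476, 0.00384 ms; sum = 19.0515 ms.
Processing at 1 router(s): 1 × 1.9 ms = 1.9 ms.
End-to-end = 26.32 ms.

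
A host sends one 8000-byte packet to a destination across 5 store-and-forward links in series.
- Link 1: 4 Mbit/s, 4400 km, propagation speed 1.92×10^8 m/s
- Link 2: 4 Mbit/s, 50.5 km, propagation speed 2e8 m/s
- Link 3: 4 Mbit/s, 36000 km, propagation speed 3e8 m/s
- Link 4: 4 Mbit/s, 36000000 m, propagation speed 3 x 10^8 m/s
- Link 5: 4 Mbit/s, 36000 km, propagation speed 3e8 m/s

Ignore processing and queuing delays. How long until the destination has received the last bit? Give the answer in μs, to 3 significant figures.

L = 8000 × 8 = 64000 bits.
Transmission delay per hop = L/R = 64000/4000000 = 16000 μs; 5 hops → 80000 μs.
Propagation delays (d/s per hop): 22916.7, 252.5, 120000, 120000, 120000 μs; sum = 383169 μs.
End-to-end = 463000 μs.

463000 μs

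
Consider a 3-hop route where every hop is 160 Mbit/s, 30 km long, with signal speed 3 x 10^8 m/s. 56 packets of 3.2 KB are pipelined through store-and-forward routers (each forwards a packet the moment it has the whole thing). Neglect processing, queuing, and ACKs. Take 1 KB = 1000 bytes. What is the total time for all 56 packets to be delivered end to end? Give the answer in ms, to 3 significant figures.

9.58 ms

Per-hop transmission t_tx = L/R = 25600/160000000 = 0.16 ms.
Per-hop propagation t_prop = 30000/300000000 = 0.1 ms.
Pipeline fill: first packet needs 3·t_tx to clear all hops; remaining 55 packets each add one t_tx.
Total = (3+56-1)·t_tx + 3·t_prop = 58·0.16 + 3·0.1 = 9.58 ms.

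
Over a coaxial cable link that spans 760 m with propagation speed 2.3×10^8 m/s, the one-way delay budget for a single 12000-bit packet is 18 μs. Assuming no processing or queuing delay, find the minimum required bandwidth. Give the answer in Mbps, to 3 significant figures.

817 Mbps

Propagation delay = 760 / 2.3e+08 = 3.30435 μs.
Transmission budget = 18 − 3.30435 = 14.6957 μs.
R ≥ L / t_tx = 12000 bits / 1.46957e-05 s = 817 Mbps.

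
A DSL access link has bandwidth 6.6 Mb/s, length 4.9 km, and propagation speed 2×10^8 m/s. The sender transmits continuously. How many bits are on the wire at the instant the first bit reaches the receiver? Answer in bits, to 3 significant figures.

162 bits

Propagation delay = 4900 / 200000000 = 2.45e-05 s.
BDP = R × t_prop = 6600000 × 2.45e-05 = 161.7 bits.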